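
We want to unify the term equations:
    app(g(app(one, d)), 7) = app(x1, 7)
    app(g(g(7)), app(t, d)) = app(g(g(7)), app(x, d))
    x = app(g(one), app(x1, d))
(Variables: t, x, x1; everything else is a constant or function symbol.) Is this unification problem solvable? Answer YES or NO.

Decompose app/2: g(app(one, d)) = x1,  7 = 7.
Bind x1 := g(app(one, d)); substituting into the one remaining equation that mentions x1 gives: x = app(g(one), app(g(app(one, d)), d)).
Delete trivial equation 7 = 7.
Decompose app/2: g(g(7)) = g(g(7)),  app(t, d) = app(x, d).
Delete trivial equation g(g(7)) = g(g(7)).
Decompose app/2: t = x,  d = d.
Bind t := x; no other remaining equation mentions t.
Delete trivial equation d = d.
Bind x := app(g(one), app(g(app(one, d)), d)). Substituting into the earlier binding gives t := app(g(one), app(g(app(one, d)), d)).
No equations remain and no clash or occurs-check failure arose, so a unifier exists.

YES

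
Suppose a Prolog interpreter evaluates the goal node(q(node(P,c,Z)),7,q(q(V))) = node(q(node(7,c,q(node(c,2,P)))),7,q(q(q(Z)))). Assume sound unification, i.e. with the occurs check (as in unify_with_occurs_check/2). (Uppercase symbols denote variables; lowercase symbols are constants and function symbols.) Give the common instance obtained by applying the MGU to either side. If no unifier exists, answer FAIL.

Decompose node/3: q(node(P,c,Z)) = q(node(7,c,q(node(c,2,P)))),  7 = 7,  q(q(V)) = q(q(q(Z))).
Decompose q/1: node(P,c,Z) = node(7,c,q(node(c,2,P))).
Decompose node/3: P = 7,  c = c,  Z = q(node(c,2,P)).
Bind P := 7; substituting into the one remaining equation that mentions P gives: Z = q(node(c,2,7)).
Delete trivial equation c = c.
Bind Z := q(node(c,2,7)); substituting into the one remaining equation that mentions Z gives: q(q(V)) = q(q(q(q(node(c,2,7))))).
Delete trivial equation 7 = 7.
Decompose q/1: q(V) = q(q(q(node(c,2,7)))).
Decompose q/1: V = q(q(node(c,2,7))).
Bind V := q(q(node(c,2,7))).
Applying the MGU to either side gives node(q(node(7,c,q(node(c,2,7)))),7,q(q(q(q(node(c,2,7)))))).

node(q(node(7,c,q(node(c,2,7)))),7,q(q(q(q(node(c,2,7))))))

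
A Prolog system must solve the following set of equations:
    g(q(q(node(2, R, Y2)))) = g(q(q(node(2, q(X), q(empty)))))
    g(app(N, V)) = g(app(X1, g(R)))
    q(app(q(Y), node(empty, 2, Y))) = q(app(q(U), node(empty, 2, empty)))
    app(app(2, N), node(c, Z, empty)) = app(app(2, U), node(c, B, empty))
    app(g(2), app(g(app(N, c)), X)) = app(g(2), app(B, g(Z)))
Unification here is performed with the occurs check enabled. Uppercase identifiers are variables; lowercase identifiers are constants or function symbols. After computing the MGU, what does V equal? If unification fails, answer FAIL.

g(q(g(g(app(empty, c)))))

Decompose g/1: q(q(node(2, R, Y2))) = q(q(node(2, q(X), q(empty)))).
Decompose q/1: q(node(2, R, Y2)) = q(node(2, q(X), q(empty))).
Decompose q/1: node(2, R, Y2) = node(2, q(X), q(empty)).
Decompose node/3: 2 = 2,  R = q(X),  Y2 = q(empty).
Delete trivial equation 2 = 2.
Bind R := q(X); substituting into the one remaining equation that mentions R gives: g(app(N, V)) = g(app(X1, g(q(X)))).
Bind Y2 := q(empty); no other remaining equation mentions Y2.
Decompose g/1: app(N, V) = app(X1, g(q(X))).
Decompose app/2: N = X1,  V = g(q(X)).
Bind N := X1; substituting into the 2 remaining equations that mention N gives: app(app(2, X1), node(c, Z, empty)) = app(app(2, U), node(c, B, empty)),  app(g(2), app(g(app(X1, c)), X)) = app(g(2), app(B, g(Z))).
Bind V := g(q(X)); no other remaining equation mentions V.
Decompose q/1: app(q(Y), node(empty, 2, Y)) = app(q(U), node(empty, 2, empty)).
Decompose app/2: q(Y) = q(U),  node(empty, 2, Y) = node(empty, 2, empty).
Decompose q/1: Y = U.
Bind Y := U; substituting into the one remaining equation that mentions Y gives: node(empty, 2, U) = node(empty, 2, empty).
Decompose node/3: empty = empty,  2 = 2,  U = empty.
Delete trivial equation empty = empty.
Delete trivial equation 2 = 2.
Bind U := empty; substituting into the one remaining equation that mentions U gives: app(app(2, X1), node(c, Z, empty)) = app(app(2, empty), node(c, B, empty)). Substituting into the earlier binding gives Y := empty.
Decompose app/2: app(2, X1) = app(2, empty),  node(c, Z, empty) = node(c, B, empty).
Decompose app/2: 2 = 2,  X1 = empty.
Delete trivial equation 2 = 2.
Bind X1 := empty; substituting into the one remaining equation that mentions X1 gives: app(g(2), app(g(app(empty, c)), X)) = app(g(2), app(B, g(Z))). Substituting into the earlier binding gives N := empty.
Decompose node/3: c = c,  Z = B,  empty = empty.
Delete trivial equation c = c.
Bind Z := B; substituting into the one remaining equation that mentions Z gives: app(g(2), app(g(app(empty, c)), X)) = app(g(2), app(B, g(B))).
Delete trivial equation empty = empty.
Decompose app/2: g(2) = g(2),  app(g(app(empty, c)), X) = app(B, g(B)).
Delete trivial equation g(2) = g(2).
Decompose app/2: g(app(empty, c)) = B,  X = g(B).
Bind B := g(app(empty, c)); substituting into the remaining equation gives: X = g(g(app(empty, c))). Substituting into the earlier binding gives Z := g(app(empty, c)).
Bind X := g(g(app(empty, c))). Substituting into the earlier bindings gives R := q(g(g(app(empty, c)))), V := g(q(g(g(app(empty, c))))).
MGU = { R ↦ q(g(g(app(empty, c)))), Y2 ↦ q(empty), N ↦ empty, V ↦ g(q(g(g(app(empty, c))))), Y ↦ empty, U ↦ empty, X1 ↦ empty, Z ↦ g(app(empty, c)), B ↦ g(app(empty, c)), X ↦ g(g(app(empty, c))) }, so V ↦ g(q(g(g(app(empty, c))))).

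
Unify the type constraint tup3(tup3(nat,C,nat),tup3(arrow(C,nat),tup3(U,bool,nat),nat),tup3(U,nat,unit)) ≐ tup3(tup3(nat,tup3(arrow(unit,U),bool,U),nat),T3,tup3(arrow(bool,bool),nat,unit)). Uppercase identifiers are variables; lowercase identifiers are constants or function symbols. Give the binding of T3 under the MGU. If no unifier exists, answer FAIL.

Decompose tup3/3: tup3(nat,C,nat) ≐ tup3(nat,tup3(arrow(unit,U),bool,U),nat),  tup3(arrow(C,nat),tup3(U,bool,nat),nat) ≐ T3,  tup3(U,nat,unit) ≐ tup3(arrow(bool,bool),nat,unit).
Decompose tup3/3: nat ≐ nat,  C ≐ tup3(arrow(unit,U),bool,U),  nat ≐ nat.
Delete trivial equation nat ≐ nat.
Bind C := tup3(arrow(unit,U),bool,U); substituting into the one remaining equation that mentions C gives: tup3(arrow(tup3(arrow(unit,U),bool,U),nat),tup3(U,bool,nat),nat) ≐ T3.
Delete trivial equation nat ≐ nat.
Bind T3 := tup3(arrow(tup3(arrow(unit,U),bool,U),nat),tup3(U,bool,nat),nat); no other remaining equation mentions T3.
Decompose tup3/3: U ≐ arrow(bool,bool),  nat ≐ nat,  unit ≐ unit.
Bind U := arrow(bool,bool); no other remaining equation mentions U. Substituting into the earlier bindings gives C := tup3(arrow(unit,arrow(bool,bool)),bool,arrow(bool,bool)), T3 := tup3(arrow(tup3(arrow(unit,arrow(bool,bool)),bool,arrow(bool,bool)),nat),tup3(arrow(bool,bool),bool,nat),nat).
Delete trivial equation nat ≐ nat.
Delete trivial equation unit ≐ unit.
MGU = { C := tup3(arrow(unit,arrow(bool,bool)),bool,arrow(bool,bool)), T3 := tup3(arrow(tup3(arrow(unit,arrow(bool,bool)),bool,arrow(bool,bool)),nat),tup3(arrow(bool,bool),bool,nat),nat), U := arrow(bool,bool) }, so T3 := tup3(arrow(tup3(arrow(unit,arrow(bool,bool)),bool,arrow(bool,bool)),nat),tup3(arrow(bool,bool),bool,nat),nat).

tup3(arrow(tup3(arrow(unit,arrow(bool,bool)),bool,arrow(bool,bool)),nat),tup3(arrow(bool,bool),bool,nat),nat)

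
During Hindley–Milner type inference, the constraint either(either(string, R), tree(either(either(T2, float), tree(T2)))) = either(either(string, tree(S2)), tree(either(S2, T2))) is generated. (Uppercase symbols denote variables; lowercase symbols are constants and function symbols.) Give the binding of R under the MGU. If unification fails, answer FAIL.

Decompose either/2: either(string, R) = either(string, tree(S2)),  tree(either(either(T2, float), tree(T2))) = tree(either(S2, T2)).
Decompose either/2: string = string,  R = tree(S2).
Delete trivial equation string = string.
Bind R := tree(S2); no other remaining equation mentions R.
Decompose tree/1: either(either(T2, float), tree(T2)) = either(S2, T2).
Decompose either/2: either(T2, float) = S2,  tree(T2) = T2.
Bind S2 := either(T2, float); no other remaining equation mentions S2. Substituting into the earlier binding gives R := tree(either(T2, float)).
Occurs check fails: T2 occurs in tree(T2); the equation T2 = tree(T2) has no finite solution.

FAIL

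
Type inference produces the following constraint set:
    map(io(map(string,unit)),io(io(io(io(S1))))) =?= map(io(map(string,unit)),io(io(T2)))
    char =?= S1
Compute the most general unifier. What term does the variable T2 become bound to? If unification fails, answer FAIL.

io(io(char))

Decompose map/2: io(map(string,unit)) =?= io(map(string,unit)),  io(io(io(io(S1)))) =?= io(io(T2)).
Delete trivial equation io(map(string,unit)) =?= io(map(string,unit)).
Decompose io/1: io(io(io(S1))) =?= io(T2).
Decompose io/1: io(io(S1)) =?= T2.
Bind T2 := io(io(S1)); no other remaining equation mentions T2.
Bind S1 := char. Substituting into the earlier binding gives T2 := io(io(char)).
MGU = { T2 -> io(io(char)), S1 -> char }, so T2 -> io(io(char)).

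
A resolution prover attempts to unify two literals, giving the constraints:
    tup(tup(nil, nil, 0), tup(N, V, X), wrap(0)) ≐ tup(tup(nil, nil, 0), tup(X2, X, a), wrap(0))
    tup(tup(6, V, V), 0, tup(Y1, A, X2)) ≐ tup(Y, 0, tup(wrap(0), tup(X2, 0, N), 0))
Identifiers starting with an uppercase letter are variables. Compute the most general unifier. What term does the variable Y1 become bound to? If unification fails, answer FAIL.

Decompose tup/3: tup(nil, nil, 0) ≐ tup(nil, nil, 0),  tup(N, V, X) ≐ tup(X2, X, a),  wrap(0) ≐ wrap(0).
Delete trivial equation tup(nil, nil, 0) ≐ tup(nil, nil, 0).
Decompose tup/3: N ≐ X2,  V ≐ X,  X ≐ a.
Bind N := X2; substituting into the one remaining equation that mentions N gives: tup(tup(6, V, V), 0, tup(Y1, A, X2)) ≐ tup(Y, 0, tup(wrap(0), tup(X2, 0, X2), 0)).
Bind V := X; substituting into the one remaining equation that mentions V gives: tup(tup(6, X, X), 0, tup(Y1, A, X2)) ≐ tup(Y, 0, tup(wrap(0), tup(X2, 0, X2), 0)).
Bind X := a; substituting into the one remaining equation that mentions X gives: tup(tup(6, a, a), 0, tup(Y1, A, X2)) ≐ tup(Y, 0, tup(wrap(0), tup(X2, 0, X2), 0)). Substituting into the earlier binding gives V := a.
Delete trivial equation wrap(0) ≐ wrap(0).
Decompose tup/3: tup(6, a, a) ≐ Y,  0 ≐ 0,  tup(Y1, A, X2) ≐ tup(wrap(0), tup(X2, 0, X2), 0).
Bind Y := tup(6, a, a); no other remaining equation mentions Y.
Delete trivial equation 0 ≐ 0.
Decompose tup/3: Y1 ≐ wrap(0),  A ≐ tup(X2, 0, X2),  X2 ≐ 0.
Bind Y1 := wrap(0); no other remaining equation mentions Y1.
Bind A := tup(X2, 0, X2); no other remaining equation mentions A.
Bind X2 := 0. Substituting into the earlier bindings gives N := 0, A := tup(0, 0, 0).
MGU = { N -> 0, V -> a, X -> a, Y -> tup(6, a, a), Y1 -> wrap(0), A -> tup(0, 0, 0), X2 -> 0 }, so Y1 -> wrap(0).

wrap(0)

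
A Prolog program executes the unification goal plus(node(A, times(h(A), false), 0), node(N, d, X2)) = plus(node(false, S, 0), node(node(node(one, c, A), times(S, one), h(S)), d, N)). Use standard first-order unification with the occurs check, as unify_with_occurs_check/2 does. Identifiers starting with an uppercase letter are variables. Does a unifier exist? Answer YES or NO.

YES

Decompose plus/2: node(A, times(h(A), false), 0) = node(false, S, 0),  node(N, d, X2) = node(node(node(one, c, A), times(S, one), h(S)), d, N).
Decompose node/3: A = false,  times(h(A), false) = S,  0 = 0.
Bind A := false; substituting into the 2 remaining equations that mention A gives: times(h(false), false) = S,  node(N, d, X2) = node(node(node(one, c, false), times(S, one), h(S)), d, N).
Bind S := times(h(false), false); substituting into the one remaining equation that mentions S gives: node(N, d, X2) = node(node(node(one, c, false), times(times(h(false), false), one), h(times(h(false), false))), d, N).
Delete trivial equation 0 = 0.
Decompose node/3: N = node(node(one, c, false), times(times(h(false), false), one), h(times(h(false), false))),  d = d,  X2 = N.
Bind N := node(node(one, c, false), times(times(h(false), false), one), h(times(h(false), false))); substituting into the one remaining equation that mentions N gives: X2 = node(node(one, c, false), times(times(h(false), false), one), h(times(h(false), false))).
Delete trivial equation d = d.
Bind X2 := node(node(one, c, false), times(times(h(false), false), one), h(times(h(false), false))).
No equations remain and no clash or occurs-check failure arose, so a unifier exists.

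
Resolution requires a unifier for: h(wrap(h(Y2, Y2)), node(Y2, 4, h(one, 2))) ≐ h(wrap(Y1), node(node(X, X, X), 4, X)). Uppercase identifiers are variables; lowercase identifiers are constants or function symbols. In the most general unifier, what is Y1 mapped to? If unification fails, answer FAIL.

Decompose h/2: wrap(h(Y2, Y2)) ≐ wrap(Y1),  node(Y2, 4, h(one, 2)) ≐ node(node(X, X, X), 4, X).
Decompose wrap/1: h(Y2, Y2) ≐ Y1.
Bind Y1 := h(Y2, Y2); no other remaining equation mentions Y1.
Decompose node/3: Y2 ≐ node(X, X, X),  4 ≐ 4,  h(one, 2) ≐ X.
Bind Y2 := node(X, X, X); no other remaining equation mentions Y2. Substituting into the earlier binding gives Y1 := h(node(X, X, X), node(X, X, X)).
Delete trivial equation 4 ≐ 4.
Bind X := h(one, 2). Substituting into the earlier bindings gives Y1 := h(node(h(one, 2), h(one, 2), h(one, 2)), node(h(one, 2), h(one, 2), h(one, 2))), Y2 := node(h(one, 2), h(one, 2), h(one, 2)).
MGU = { Y1 ↦ h(node(h(one, 2), h(one, 2), h(one, 2)), node(h(one, 2), h(one, 2), h(one, 2))), Y2 ↦ node(h(one, 2), h(one, 2), h(one, 2)), X ↦ h(one, 2) }, so Y1 ↦ h(node(h(one, 2), h(one, 2), h(one, 2)), node(h(one, 2), h(one, 2), h(one, 2))).

h(node(h(one, 2), h(one, 2), h(one, 2)), node(h(one, 2), h(one, 2), h(one, 2)))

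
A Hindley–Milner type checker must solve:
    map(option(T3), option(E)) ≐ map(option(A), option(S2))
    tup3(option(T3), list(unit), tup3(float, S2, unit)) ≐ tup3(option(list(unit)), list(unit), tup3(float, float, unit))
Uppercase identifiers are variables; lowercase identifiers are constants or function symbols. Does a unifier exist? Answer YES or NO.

YES

Decompose map/2: option(T3) ≐ option(A),  option(E) ≐ option(S2).
Decompose option/1: T3 ≐ A.
Bind T3 := A; substituting into the one remaining equation that mentions T3 gives: tup3(option(A), list(unit), tup3(float, S2, unit)) ≐ tup3(option(list(unit)), list(unit), tup3(float, float, unit)).
Decompose option/1: E ≐ S2.
Bind E := S2; no other remaining equation mentions E.
Decompose tup3/3: option(A) ≐ option(list(unit)),  list(unit) ≐ list(unit),  tup3(float, S2, unit) ≐ tup3(float, float, unit).
Decompose option/1: A ≐ list(unit).
Bind A := list(unit); no other remaining equation mentions A. Substituting into the earlier binding gives T3 := list(unit).
Delete trivial equation list(unit) ≐ list(unit).
Decompose tup3/3: float ≐ float,  S2 ≐ float,  unit ≐ unit.
Delete trivial equation float ≐ float.
Bind S2 := float; no other remaining equation mentions S2. Substituting into the earlier binding gives E := float.
Delete trivial equation unit ≐ unit.
No equations remain and no clash or occurs-check failure arose, so a unifier exists.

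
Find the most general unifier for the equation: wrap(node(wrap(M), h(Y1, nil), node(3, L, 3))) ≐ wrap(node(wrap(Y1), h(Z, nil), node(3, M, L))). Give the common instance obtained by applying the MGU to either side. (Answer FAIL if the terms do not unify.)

Decompose wrap/1: node(wrap(M), h(Y1, nil), node(3, L, 3)) ≐ node(wrap(Y1), h(Z, nil), node(3, M, L)).
Decompose node/3: wrap(M) ≐ wrap(Y1),  h(Y1, nil) ≐ h(Z, nil),  node(3, L, 3) ≐ node(3, M, L).
Decompose wrap/1: M ≐ Y1.
Bind M := Y1; substituting into the one remaining equation that mentions M gives: node(3, L, 3) ≐ node(3, Y1, L).
Decompose h/2: Y1 ≐ Z,  nil ≐ nil.
Bind Y1 := Z; substituting into the one remaining equation that mentions Y1 gives: node(3, L, 3) ≐ node(3, Z, L). Substituting into the earlier binding gives M := Z.
Delete trivial equation nil ≐ nil.
Decompose node/3: 3 ≐ 3,  L ≐ Z,  3 ≐ L.
Delete trivial equation 3 ≐ 3.
Bind L := Z; substituting into the remaining equation gives: 3 ≐ Z.
Bind Z := 3. Substituting into the earlier bindings gives M := 3, Y1 := 3, L := 3.
Applying the MGU to either side gives wrap(node(wrap(3), h(3, nil), node(3, 3, 3))).

wrap(node(wrap(3), h(3, nil), node(3, 3, 3)))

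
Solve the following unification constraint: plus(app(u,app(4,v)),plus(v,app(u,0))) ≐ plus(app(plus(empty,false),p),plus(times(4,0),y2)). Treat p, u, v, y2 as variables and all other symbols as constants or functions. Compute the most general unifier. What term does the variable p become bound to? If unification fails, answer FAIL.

app(4,times(4,0))

Decompose plus/2: app(u,app(4,v)) ≐ app(plus(empty,false),p),  plus(v,app(u,0)) ≐ plus(times(4,0),y2).
Decompose app/2: u ≐ plus(empty,false),  app(4,v) ≐ p.
Bind u := plus(empty,false); substituting into the one remaining equation that mentions u gives: plus(v,app(plus(empty,false),0)) ≐ plus(times(4,0),y2).
Bind p := app(4,v); no other remaining equation mentions p.
Decompose plus/2: v ≐ times(4,0),  app(plus(empty,false),0) ≐ y2.
Bind v := times(4,0); no other remaining equation mentions v. Substituting into the earlier binding gives p := app(4,times(4,0)).
Bind y2 := app(plus(empty,false),0).
MGU = { u -> plus(empty,false), p -> app(4,times(4,0)), v -> times(4,0), y2 -> app(plus(empty,false),0) }, so p -> app(4,times(4,0)).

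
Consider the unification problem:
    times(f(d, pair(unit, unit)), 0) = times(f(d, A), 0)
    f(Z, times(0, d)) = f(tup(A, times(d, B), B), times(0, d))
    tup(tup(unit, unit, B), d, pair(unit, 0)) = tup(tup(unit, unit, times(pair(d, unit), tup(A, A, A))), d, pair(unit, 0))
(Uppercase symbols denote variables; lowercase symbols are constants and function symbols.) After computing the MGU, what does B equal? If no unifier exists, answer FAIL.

Decompose times/2: f(d, pair(unit, unit)) = f(d, A),  0 = 0.
Decompose f/2: d = d,  pair(unit, unit) = A.
Delete trivial equation d = d.
Bind A := pair(unit, unit); substituting into the 2 remaining equations that mention A gives: f(Z, times(0, d)) = f(tup(pair(unit, unit), times(d, B), B), times(0, d)),  tup(tup(unit, unit, B), d, pair(unit, 0)) = tup(tup(unit, unit, times(pair(d, unit), tup(pair(unit, unit), pair(unit, unit), pair(unit, unit)))), d, pair(unit, 0)).
Delete trivial equation 0 = 0.
Decompose f/2: Z = tup(pair(unit, unit), times(d, B), B),  times(0, d) = times(0, d).
Bind Z := tup(pair(unit, unit), times(d, B), B); no other remaining equation mentions Z.
Delete trivial equation times(0, d) = times(0, d).
Decompose tup/3: tup(unit, unit, B) = tup(unit, unit, times(pair(d, unit), tup(pair(unit, unit), pair(unit, unit), pair(unit, unit)))),  d = d,  pair(unit, 0) = pair(unit, 0).
Decompose tup/3: unit = unit,  unit = unit,  B = times(pair(d, unit), tup(pair(unit, unit), pair(unit, unit), pair(unit, unit))).
Delete trivial equation unit = unit.
Delete trivial equation unit = unit.
Bind B := times(pair(d, unit), tup(pair(unit, unit), pair(unit, unit), pair(unit, unit))); no other remaining equation mentions B. Substituting into the earlier binding gives Z := tup(pair(unit, unit), times(d, times(pair(d, unit), tup(pair(unit, unit), pair(unit, unit), pair(unit, unit)))), times(pair(d, unit), tup(pair(unit, unit), pair(unit, unit), pair(unit, unit)))).
Delete trivial equation d = d.
Delete trivial equation pair(unit, 0) = pair(unit, 0).
MGU = { A := pair(unit, unit), Z := tup(pair(unit, unit), times(d, times(pair(d, unit), tup(pair(unit, unit), pair(unit, unit), pair(unit, unit)))), times(pair(d, unit), tup(pair(unit, unit), pair(unit, unit), pair(unit, unit)))), B := times(pair(d, unit), tup(pair(unit, unit), pair(unit, unit), pair(unit, unit))) }, so B := times(pair(d, unit), tup(pair(unit, unit), pair(unit, unit), pair(unit, unit))).

times(pair(d, unit), tup(pair(unit, unit), pair(unit, unit), pair(unit, unit)))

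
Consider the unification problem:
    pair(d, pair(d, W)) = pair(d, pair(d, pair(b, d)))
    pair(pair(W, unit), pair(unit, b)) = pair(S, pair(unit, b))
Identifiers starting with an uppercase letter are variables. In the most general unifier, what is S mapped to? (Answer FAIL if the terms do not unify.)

pair(pair(b, d), unit)

Decompose pair/2: d = d,  pair(d, W) = pair(d, pair(b, d)).
Delete trivial equation d = d.
Decompose pair/2: d = d,  W = pair(b, d).
Delete trivial equation d = d.
Bind W := pair(b, d); substituting into the remaining equation gives: pair(pair(pair(b, d), unit), pair(unit, b)) = pair(S, pair(unit, b)).
Decompose pair/2: pair(pair(b, d), unit) = S,  pair(unit, b) = pair(unit, b).
Bind S := pair(pair(b, d), unit); no other remaining equation mentions S.
Delete trivial equation pair(unit, b) = pair(unit, b).
MGU = { W := pair(b, d), S := pair(pair(b, d), unit) }, so S := pair(pair(b, d), unit).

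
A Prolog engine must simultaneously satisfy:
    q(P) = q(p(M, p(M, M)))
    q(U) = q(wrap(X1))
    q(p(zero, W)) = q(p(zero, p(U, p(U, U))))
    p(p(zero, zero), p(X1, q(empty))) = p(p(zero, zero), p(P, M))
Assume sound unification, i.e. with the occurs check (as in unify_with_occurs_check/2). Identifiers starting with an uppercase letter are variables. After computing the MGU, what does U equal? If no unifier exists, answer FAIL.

wrap(p(q(empty), p(q(empty), q(empty))))

Decompose q/1: P = p(M, p(M, M)).
Bind P := p(M, p(M, M)); substituting into the one remaining equation that mentions P gives: p(p(zero, zero), p(X1, q(empty))) = p(p(zero, zero), p(p(M, p(M, M)), M)).
Decompose q/1: U = wrap(X1).
Bind U := wrap(X1); substituting into the one remaining equation that mentions U gives: q(p(zero, W)) = q(p(zero, p(wrap(X1), p(wrap(X1), wrap(X1))))).
Decompose q/1: p(zero, W) = p(zero, p(wrap(X1), p(wrap(X1), wrap(X1)))).
Decompose p/2: zero = zero,  W = p(wrap(X1), p(wrap(X1), wrap(X1))).
Delete trivial equation zero = zero.
Bind W := p(wrap(X1), p(wrap(X1), wrap(X1))); no other remaining equation mentions W.
Decompose p/2: p(zero, zero) = p(zero, zero),  p(X1, q(empty)) = p(p(M, p(M, M)), M).
Delete trivial equation p(zero, zero) = p(zero, zero).
Decompose p/2: X1 = p(M, p(M, M)),  q(empty) = M.
Bind X1 := p(M, p(M, M)); no other remaining equation mentions X1. Substituting into the earlier bindings gives U := wrap(p(M, p(M, M))), W := p(wrap(p(M, p(M, M))), p(wrap(p(M, p(M, M))), wrap(p(M, p(M, M))))).
Bind M := q(empty). Substituting into the earlier bindings gives P := p(q(empty), p(q(empty), q(empty))), U := wrap(p(q(empty), p(q(empty), q(empty)))), W := p(wrap(p(q(empty), p(q(empty), q(empty)))), p(wrap(p(q(empty), p(q(empty), q(empty)))), wrap(p(q(empty), p(q(empty), q(empty)))))), X1 := p(q(empty), p(q(empty), q(empty))).
MGU = { P -> p(q(empty), p(q(empty), q(empty))), U -> wrap(p(q(empty), p(q(empty), q(empty)))), W -> p(wrap(p(q(empty), p(q(empty), q(empty)))), p(wrap(p(q(empty), p(q(empty), q(empty)))), wrap(p(q(empty), p(q(empty), q(empty)))))), X1 -> p(q(empty), p(q(empty), q(empty))), M -> q(empty) }, so U -> wrap(p(q(empty), p(q(empty), q(empty)))).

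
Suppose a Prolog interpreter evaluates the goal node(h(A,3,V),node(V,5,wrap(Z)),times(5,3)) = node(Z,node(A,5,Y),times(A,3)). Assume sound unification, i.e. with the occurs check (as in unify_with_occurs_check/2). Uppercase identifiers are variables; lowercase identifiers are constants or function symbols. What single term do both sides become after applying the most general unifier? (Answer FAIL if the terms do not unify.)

Decompose node/3: h(A,3,V) = Z,  node(V,5,wrap(Z)) = node(A,5,Y),  times(5,3) = times(A,3).
Bind Z := h(A,3,V); substituting into the one remaining equation that mentions Z gives: node(V,5,wrap(h(A,3,V))) = node(A,5,Y).
Decompose node/3: V = A,  5 = 5,  wrap(h(A,3,V)) = Y.
Bind V := A; substituting into the one remaining equation that mentions V gives: wrap(h(A,3,A)) = Y. Substituting into the earlier binding gives Z := h(A,3,A).
Delete trivial equation 5 = 5.
Bind Y := wrap(h(A,3,A)); no other remaining equation mentions Y.
Decompose times/2: 5 = A,  3 = 3.
Bind A := 5; no other remaining equation mentions A. Substituting into the earlier bindings gives Z := h(5,3,5), V := 5, Y := wrap(h(5,3,5)).
Delete trivial equation 3 = 3.
Applying the MGU to either side gives node(h(5,3,5),node(5,5,wrap(h(5,3,5))),times(5,3)).

node(h(5,3,5),node(5,5,wrap(h(5,3,5))),times(5,3))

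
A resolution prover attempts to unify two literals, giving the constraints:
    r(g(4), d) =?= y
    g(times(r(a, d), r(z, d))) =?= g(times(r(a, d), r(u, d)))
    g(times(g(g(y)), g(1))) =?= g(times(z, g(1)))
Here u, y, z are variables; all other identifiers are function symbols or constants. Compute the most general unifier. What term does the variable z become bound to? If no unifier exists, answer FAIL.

g(g(r(g(4), d)))

Bind y := r(g(4), d); substituting into the one remaining equation that mentions y gives: g(times(g(g(r(g(4), d))), g(1))) =?= g(times(z, g(1))).
Decompose g/1: times(r(a, d), r(z, d)) =?= times(r(a, d), r(u, d)).
Decompose times/2: r(a, d) =?= r(a, d),  r(z, d) =?= r(u, d).
Delete trivial equation r(a, d) =?= r(a, d).
Decompose r/2: z =?= u,  d =?= d.
Bind z := u; substituting into the one remaining equation that mentions z gives: g(times(g(g(r(g(4), d))), g(1))) =?= g(times(u, g(1))).
Delete trivial equation d =?= d.
Decompose g/1: times(g(g(r(g(4), d))), g(1)) =?= times(u, g(1)).
Decompose times/2: g(g(r(g(4), d))) =?= u,  g(1) =?= g(1).
Bind u := g(g(r(g(4), d))); no other remaining equation mentions u. Substituting into the earlier binding gives z := g(g(r(g(4), d))).
Delete trivial equation g(1) =?= g(1).
MGU = { y ↦ r(g(4), d), z ↦ g(g(r(g(4), d))), u ↦ g(g(r(g(4), d))) }, so z ↦ g(g(r(g(4), d))).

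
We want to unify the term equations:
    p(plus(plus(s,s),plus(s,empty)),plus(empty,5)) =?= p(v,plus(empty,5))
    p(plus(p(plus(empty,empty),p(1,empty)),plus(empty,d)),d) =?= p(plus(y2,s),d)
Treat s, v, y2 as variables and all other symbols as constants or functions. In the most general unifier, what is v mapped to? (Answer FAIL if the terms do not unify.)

Decompose p/2: plus(plus(s,s),plus(s,empty)) =?= v,  plus(empty,5) =?= plus(empty,5).
Bind v := plus(plus(s,s),plus(s,empty)); no other remaining equation mentions v.
Delete trivial equation plus(empty,5) =?= plus(empty,5).
Decompose p/2: plus(p(plus(empty,empty),p(1,empty)),plus(empty,d)) =?= plus(y2,s),  d =?= d.
Decompose plus/2: p(plus(empty,empty),p(1,empty)) =?= y2,  plus(empty,d) =?= s.
Bind y2 := p(plus(empty,empty),p(1,empty)); no other remaining equation mentions y2.
Bind s := plus(empty,d); no other remaining equation mentions s. Substituting into the earlier binding gives v := plus(plus(plus(empty,d),plus(empty,d)),plus(plus(empty,d),empty)).
Delete trivial equation d =?= d.
MGU = { v -> plus(plus(plus(empty,d),plus(empty,d)),plus(plus(empty,d),empty)), y2 -> p(plus(empty,empty),p(1,empty)), s -> plus(empty,d) }, so v -> plus(plus(plus(empty,d),plus(empty,d)),plus(plus(empty,d),empty)).

plus(plus(plus(empty,d),plus(empty,d)),plus(plus(empty,d),empty))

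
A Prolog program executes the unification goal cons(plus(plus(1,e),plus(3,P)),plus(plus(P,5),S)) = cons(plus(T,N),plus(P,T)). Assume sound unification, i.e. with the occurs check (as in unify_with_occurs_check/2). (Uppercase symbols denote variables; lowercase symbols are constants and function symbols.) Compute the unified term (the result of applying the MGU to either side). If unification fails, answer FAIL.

FAIL

Decompose cons/2: plus(plus(1,e),plus(3,P)) = plus(T,N),  plus(plus(P,5),S) = plus(P,T).
Decompose plus/2: plus(1,e) = T,  plus(3,P) = N.
Bind T := plus(1,e); substituting into the one remaining equation that mentions T gives: plus(plus(P,5),S) = plus(P,plus(1,e)).
Bind N := plus(3,P); no other remaining equation mentions N.
Decompose plus/2: plus(P,5) = P,  S = plus(1,e).
Occurs check fails: P occurs in plus(P,5); the equation P = plus(P,5) has no finite solution.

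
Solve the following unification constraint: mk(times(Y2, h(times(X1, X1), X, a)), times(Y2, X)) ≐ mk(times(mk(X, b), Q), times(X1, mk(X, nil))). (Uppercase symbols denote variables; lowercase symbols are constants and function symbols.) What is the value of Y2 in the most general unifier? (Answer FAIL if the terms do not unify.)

Decompose mk/2: times(Y2, h(times(X1, X1), X, a)) ≐ times(mk(X, b), Q),  times(Y2, X) ≐ times(X1, mk(X, nil)).
Decompose times/2: Y2 ≐ mk(X, b),  h(times(X1, X1), X, a) ≐ Q.
Bind Y2 := mk(X, b); substituting into the one remaining equation that mentions Y2 gives: times(mk(X, b), X) ≐ times(X1, mk(X, nil)).
Bind Q := h(times(X1, X1), X, a); no other remaining equation mentions Q.
Decompose times/2: mk(X, b) ≐ X1,  X ≐ mk(X, nil).
Bind X1 := mk(X, b); no other remaining equation mentions X1. Substituting into the earlier binding gives Q := h(times(mk(X, b), mk(X, b)), X, a).
Occurs check fails: X occurs in mk(X, nil); the equation X ≐ mk(X, nil) has no finite solution.

FAIL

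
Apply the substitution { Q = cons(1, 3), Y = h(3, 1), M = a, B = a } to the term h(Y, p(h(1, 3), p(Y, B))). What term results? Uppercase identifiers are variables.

Replace each occurrence of Y with h(3, 1).
Replace each occurrence of B with a.
Result: h(h(3, 1), p(h(1, 3), p(h(3, 1), a))).

h(h(3, 1), p(h(1, 3), p(h(3, 1), a)))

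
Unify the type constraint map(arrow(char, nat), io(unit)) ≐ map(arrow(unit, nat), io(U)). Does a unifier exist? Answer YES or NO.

Decompose map/2: arrow(char, nat) ≐ arrow(unit, nat),  io(unit) ≐ io(U).
Decompose arrow/2: char ≐ unit,  nat ≐ nat.
Clash: constants char and unit differ; no unifier exists.

NO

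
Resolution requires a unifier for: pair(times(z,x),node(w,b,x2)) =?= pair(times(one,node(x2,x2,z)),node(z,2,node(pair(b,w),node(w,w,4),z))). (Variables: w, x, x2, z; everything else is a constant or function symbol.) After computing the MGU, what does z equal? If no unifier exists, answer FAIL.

FAIL

Decompose pair/2: times(z,x) =?= times(one,node(x2,x2,z)),  node(w,b,x2) =?= node(z,2,node(pair(b,w),node(w,w,4),z)).
Decompose times/2: z =?= one,  x =?= node(x2,x2,z).
Bind z := one; substituting into the remaining equations gives: x =?= node(x2,x2,one),  node(w,b,x2) =?= node(one,2,node(pair(b,w),node(w,w,4),one)).
Bind x := node(x2,x2,one); no other remaining equation mentions x.
Decompose node/3: w =?= one,  b =?= 2,  x2 =?= node(pair(b,w),node(w,w,4),one).
Bind w := one; substituting into the one remaining equation that mentions w gives: x2 =?= node(pair(b,one),node(one,one,4),one).
Clash: constants b and 2 differ; no unifier exists.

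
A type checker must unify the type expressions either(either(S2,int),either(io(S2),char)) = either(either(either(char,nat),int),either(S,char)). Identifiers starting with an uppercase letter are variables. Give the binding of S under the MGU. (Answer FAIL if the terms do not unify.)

io(either(char,nat))

Decompose either/2: either(S2,int) = either(either(char,nat),int),  either(io(S2),char) = either(S,char).
Decompose either/2: S2 = either(char,nat),  int = int.
Bind S2 := either(char,nat); substituting into the one remaining equation that mentions S2 gives: either(io(either(char,nat)),char) = either(S,char).
Delete trivial equation int = int.
Decompose either/2: io(either(char,nat)) = S,  char = char.
Bind S := io(either(char,nat)); no other remaining equation mentions S.
Delete trivial equation char = char.
MGU = { S2 -> either(char,nat), S -> io(either(char,nat)) }, so S -> io(either(char,nat)).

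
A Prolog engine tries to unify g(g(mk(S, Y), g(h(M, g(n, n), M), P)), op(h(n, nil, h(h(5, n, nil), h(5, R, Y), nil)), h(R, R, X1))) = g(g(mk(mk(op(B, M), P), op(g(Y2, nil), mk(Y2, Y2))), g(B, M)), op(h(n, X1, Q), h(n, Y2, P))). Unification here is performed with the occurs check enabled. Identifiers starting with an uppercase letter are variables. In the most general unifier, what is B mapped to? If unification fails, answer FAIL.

h(nil, g(n, n), nil)

Decompose g/2: g(mk(S, Y), g(h(M, g(n, n), M), P)) = g(mk(mk(op(B, M), P), op(g(Y2, nil), mk(Y2, Y2))), g(B, M)),  op(h(n, nil, h(h(5, n, nil), h(5, R, Y), nil)), h(R, R, X1)) = op(h(n, X1, Q), h(n, Y2, P)).
Decompose g/2: mk(S, Y) = mk(mk(op(B, M), P), op(g(Y2, nil), mk(Y2, Y2))),  g(h(M, g(n, n), M), P) = g(B, M).
Decompose mk/2: S = mk(op(B, M), P),  Y = op(g(Y2, nil), mk(Y2, Y2)).
Bind S := mk(op(B, M), P); no other remaining equation mentions S.
Bind Y := op(g(Y2, nil), mk(Y2, Y2)); substituting into the one remaining equation that mentions Y gives: op(h(n, nil, h(h(5, n, nil), h(5, R, op(g(Y2, nil), mk(Y2, Y2))), nil)), h(R, R, X1)) = op(h(n, X1, Q), h(n, Y2, P)).
Decompose g/2: h(M, g(n, n), M) = B,  P = M.
Bind B := h(M, g(n, n), M); no other remaining equation mentions B. Substituting into the earlier binding gives S := mk(op(h(M, g(n, n), M), M), P).
Bind P := M; substituting into the remaining equation gives: op(h(n, nil, h(h(5, n, nil), h(5, R, op(g(Y2, nil), mk(Y2, Y2))), nil)), h(R, R, X1)) = op(h(n, X1, Q), h(n, Y2, M)). Substituting into the earlier binding gives S := mk(op(h(M, g(n, n), M), M), M).
Decompose op/2: h(n, nil, h(h(5, n, nil), h(5, R, op(g(Y2, nil), mk(Y2, Y2))), nil)) = h(n, X1, Q),  h(R, R, X1) = h(n, Y2, M).
Decompose h/3: n = n,  nil = X1,  h(h(5, n, nil), h(5, R, op(g(Y2, nil), mk(Y2, Y2))), nil) = Q.
Delete trivial equation n = n.
Bind X1 := nil; substituting into the one remaining equation that mentions X1 gives: h(R, R, nil) = h(n, Y2, M).
Bind Q := h(h(5, n, nil), h(5, R, op(g(Y2, nil), mk(Y2, Y2))), nil); no other remaining equation mentions Q.
Decompose h/3: R = n,  R = Y2,  nil = M.
Bind R := n; substituting into the one remaining equation that mentions R gives: n = Y2. Substituting into the earlier binding gives Q := h(h(5, n, nil), h(5, n, op(g(Y2, nil), mk(Y2, Y2))), nil).
Bind Y2 := n; no other remaining equation mentions Y2. Substituting into the earlier bindings gives Y := op(g(n, nil), mk(n, n)), Q := h(h(5, n, nil), h(5, n, op(g(n, nil), mk(n, n))), nil).
Bind M := nil. Substituting into the earlier bindings gives S := mk(op(h(nil, g(n, n), nil), nil), nil), B := h(nil, g(n, n), nil), P := nil.
MGU = { S ↦ mk(op(h(nil, g(n, n), nil), nil), nil), Y ↦ op(g(n, nil), mk(n, n)), B ↦ h(nil, g(n, n), nil), P ↦ nil, X1 ↦ nil, Q ↦ h(h(5, n, nil), h(5, n, op(g(n, nil), mk(n, n))), nil), R ↦ n, Y2 ↦ n, M ↦ nil }, so B ↦ h(nil, g(n, n), nil).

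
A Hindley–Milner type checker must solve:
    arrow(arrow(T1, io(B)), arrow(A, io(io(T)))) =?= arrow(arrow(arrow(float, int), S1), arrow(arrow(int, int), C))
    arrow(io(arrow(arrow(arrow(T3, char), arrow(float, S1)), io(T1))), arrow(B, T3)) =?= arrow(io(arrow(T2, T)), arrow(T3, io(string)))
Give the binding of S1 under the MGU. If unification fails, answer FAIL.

io(io(string))

Decompose arrow/2: arrow(T1, io(B)) =?= arrow(arrow(float, int), S1),  arrow(A, io(io(T))) =?= arrow(arrow(int, int), C).
Decompose arrow/2: T1 =?= arrow(float, int),  io(B) =?= S1.
Bind T1 := arrow(float, int); substituting into the one remaining equation that mentions T1 gives: arrow(io(arrow(arrow(arrow(T3, char), arrow(float, S1)), io(arrow(float, int)))), arrow(B, T3)) =?= arrow(io(arrow(T2, T)), arrow(T3, io(string))).
Bind S1 := io(B); substituting into the one remaining equation that mentions S1 gives: arrow(io(arrow(arrow(arrow(T3, char), arrow(float, io(B))), io(arrow(float, int)))), arrow(B, T3)) =?= arrow(io(arrow(T2, T)), arrow(T3, io(string))).
Decompose arrow/2: A =?= arrow(int, int),  io(io(T)) =?= C.
Bind A := arrow(int, int); no other remaining equation mentions A.
Bind C := io(io(T)); no other remaining equation mentions C.
Decompose arrow/2: io(arrow(arrow(arrow(T3, char), arrow(float, io(B))), io(arrow(float, int)))) =?= io(arrow(T2, T)),  arrow(B, T3) =?= arrow(T3, io(string)).
Decompose io/1: arrow(arrow(arrow(T3, char), arrow(float, io(B))), io(arrow(float, int))) =?= arrow(T2, T).
Decompose arrow/2: arrow(arrow(T3, char), arrow(float, io(B))) =?= T2,  io(arrow(float, int)) =?= T.
Bind T2 := arrow(arrow(T3, char), arrow(float, io(B))); no other remaining equation mentions T2.
Bind T := io(arrow(float, int)); no other remaining equation mentions T. Substituting into the earlier binding gives C := io(io(io(arrow(float, int)))).
Decompose arrow/2: B =?= T3,  T3 =?= io(string).
Bind B := T3; no other remaining equation mentions B. Substituting into the earlier bindings gives S1 := io(T3), T2 := arrow(arrow(T3, char), arrow(float, io(T3))).
Bind T3 := io(string). Substituting into the earlier bindings gives S1 := io(io(string)), T2 := arrow(arrow(io(string), char), arrow(float, io(io(string)))), B := io(string).
MGU = { T1 ↦ arrow(float, int), S1 ↦ io(io(string)), A ↦ arrow(int, int), C ↦ io(io(io(arrow(float, int)))), T2 ↦ arrow(arrow(io(string), char), arrow(float, io(io(string)))), T ↦ io(arrow(float, int)), B ↦ io(string), T3 ↦ io(string) }, so S1 ↦ io(io(string)).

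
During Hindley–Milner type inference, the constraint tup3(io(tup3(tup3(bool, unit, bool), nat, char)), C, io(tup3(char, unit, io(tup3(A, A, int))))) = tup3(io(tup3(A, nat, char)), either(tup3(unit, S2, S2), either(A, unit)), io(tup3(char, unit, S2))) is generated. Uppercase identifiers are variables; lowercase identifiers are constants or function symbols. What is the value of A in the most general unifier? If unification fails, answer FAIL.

Decompose tup3/3: io(tup3(tup3(bool, unit, bool), nat, char)) = io(tup3(A, nat, char)),  C = either(tup3(unit, S2, S2), either(A, unit)),  io(tup3(char, unit, io(tup3(A, A, int)))) = io(tup3(char, unit, S2)).
Decompose io/1: tup3(tup3(bool, unit, bool), nat, char) = tup3(A, nat, char).
Decompose tup3/3: tup3(bool, unit, bool) = A,  nat = nat,  char = char.
Bind A := tup3(bool, unit, bool); substituting into the 2 remaining equations that mention A gives: C = either(tup3(unit, S2, S2), either(tup3(bool, unit, bool), unit)),  io(tup3(char, unit, io(tup3(tup3(bool, unit, bool), tup3(bool, unit, bool), int)))) = io(tup3(char, unit, S2)).
Delete trivial equation nat = nat.
Delete trivial equation char = char.
Bind C := either(tup3(unit, S2, S2), either(tup3(bool, unit, bool), unit)); no other remaining equation mentions C.
Decompose io/1: tup3(char, unit, io(tup3(tup3(bool, unit, bool), tup3(bool, unit, bool), int))) = tup3(char, unit, S2).
Decompose tup3/3: char = char,  unit = unit,  io(tup3(tup3(bool, unit, bool), tup3(bool, unit, bool), int)) = S2.
Delete trivial equation char = char.
Delete trivial equation unit = unit.
Bind S2 := io(tup3(tup3(bool, unit, bool), tup3(bool, unit, bool), int)). Substituting into the earlier binding gives C := either(tup3(unit, io(tup3(tup3(bool, unit, bool), tup3(bool, unit, bool), int)), io(tup3(tup3(bool, unit, bool), tup3(bool, unit, bool), int))), either(tup3(bool, unit, bool), unit)).
MGU = { A -> tup3(bool, unit, bool), C -> either(tup3(unit, io(tup3(tup3(bool, unit, bool), tup3(bool, unit, bool), int)), io(tup3(tup3(bool, unit, bool), tup3(bool, unit, bool), int))), either(tup3(bool, unit, bool), unit)), S2 -> io(tup3(tup3(bool, unit, bool), tup3(bool, unit, bool), int)) }, so A -> tup3(bool, unit, bool).

tup3(bool, unit, bool)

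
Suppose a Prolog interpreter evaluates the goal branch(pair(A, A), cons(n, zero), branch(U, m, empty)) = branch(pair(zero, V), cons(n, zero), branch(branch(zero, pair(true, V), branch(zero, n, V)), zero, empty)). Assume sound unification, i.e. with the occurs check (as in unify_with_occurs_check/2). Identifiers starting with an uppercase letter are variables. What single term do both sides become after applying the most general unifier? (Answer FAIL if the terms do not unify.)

Decompose branch/3: pair(A, A) = pair(zero, V),  cons(n, zero) = cons(n, zero),  branch(U, m, empty) = branch(branch(zero, pair(true, V), branch(zero, n, V)), zero, empty).
Decompose pair/2: A = zero,  A = V.
Bind A := zero; substituting into the one remaining equation that mentions A gives: zero = V.
Bind V := zero; substituting into the one remaining equation that mentions V gives: branch(U, m, empty) = branch(branch(zero, pair(true, zero), branch(zero, n, zero)), zero, empty).
Delete trivial equation cons(n, zero) = cons(n, zero).
Decompose branch/3: U = branch(zero, pair(true, zero), branch(zero, n, zero)),  m = zero,  empty = empty.
Bind U := branch(zero, pair(true, zero), branch(zero, n, zero)); no other remaining equation mentions U.
Clash: constants m and zero differ; no unifier exists.

FAIL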